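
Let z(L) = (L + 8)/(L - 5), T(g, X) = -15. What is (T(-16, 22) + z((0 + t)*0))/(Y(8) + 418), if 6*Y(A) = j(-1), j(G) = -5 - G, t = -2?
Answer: -249/6260 ≈ -0.039776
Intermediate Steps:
Y(A) = -2/3 (Y(A) = (-5 - 1*(-1))/6 = (-5 + 1)/6 = (1/6)*(-4) = -2/3)
z(L) = (8 + L)/(-5 + L)
(T(-16, 22) + z((0 + t)*0))/(Y(8) + 418) = (-15 + (8 + (0 - 2)*0)/(-5 + (0 - 2)*0))/(-2/3 + 418) = (-15 + (8 - 2*0)/(-5 - 2*0))/(1252/3) = (-15 + (8 + 0)/(-5 + 0))*(3/1252) = (-15 + 8/(-5))*(3/1252) = (-15 - 1/5*8)*(3/1252) = (-15 - 8/5)*(3/1252) = -83/5*3/1252 = -249/6260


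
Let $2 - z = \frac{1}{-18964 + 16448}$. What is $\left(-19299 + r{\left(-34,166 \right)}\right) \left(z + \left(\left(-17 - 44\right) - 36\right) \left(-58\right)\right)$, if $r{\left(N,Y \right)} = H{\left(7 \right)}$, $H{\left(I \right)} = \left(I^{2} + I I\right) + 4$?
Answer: $- \frac{271830460653}{2516} \approx -1.0804 \cdot 10^{8}$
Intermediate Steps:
$z = \frac{5033}{2516}$ ($z = 2 - \frac{1}{-18964 + 16448} = 2 - \frac{1}{-2516} = 2 - - \frac{1}{2516} = 2 + \frac{1}{2516} = \frac{5033}{2516} \approx 2.0004$)
$H{\left(I \right)} = 4 + 2 I^{2}$ ($H{\left(I \right)} = \left(I^{2} + I^{2}\right) + 4 = 2 I^{2} + 4 = 4 + 2 I^{2}$)
$r{\left(N,Y \right)} = 102$ ($r{\left(N,Y \right)} = 4 + 2 \cdot 7^{2} = 4 + 2 \cdot 49 = 4 + 98 = 102$)
$\left(-19299 + r{\left(-34,166 \right)}\right) \left(z + \left(\left(-17 - 44\right) - 36\right) \left(-58\right)\right) = \left(-19299 + 102\right) \left(\frac{5033}{2516} + \left(\left(-17 - 44\right) - 36\right) \left(-58\right)\right) = - 19197 \left(\frac{5033}{2516} + \left(-61 - 36\right) \left(-58\right)\right) = - 19197 \left(\frac{5033}{2516} - -5626\right) = - 19197 \left(\frac{5033}{2516} + 5626\right) = \left(-19197\right) \frac{14160049}{2516} = - \frac{271830460653}{2516}$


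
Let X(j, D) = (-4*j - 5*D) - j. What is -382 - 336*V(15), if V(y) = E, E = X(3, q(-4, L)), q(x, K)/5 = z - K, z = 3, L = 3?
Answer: 4658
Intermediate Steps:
q(x, K) = 15 - 5*K (q(x, K) = 5*(3 - K) = 15 - 5*K)
X(j, D) = -5*D - 5*j (X(j, D) = (-5*D - 4*j) - j = -5*D - 5*j)
E = -15 (E = -5*(15 - 5*3) - 5*3 = -5*(15 - 15) - 15 = -5*0 - 15 = 0 - 15 = -15)
V(y) = -15
-382 - 336*V(15) = -382 - 336*(-15) = -382 + 5040 = 4658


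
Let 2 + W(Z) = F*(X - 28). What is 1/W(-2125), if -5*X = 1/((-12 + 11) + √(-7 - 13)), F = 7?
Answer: -14845/2938327 - 10*I*√5/2938327 ≈ -0.0050522 - 7.61e-6*I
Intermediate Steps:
X = -1/(5*(-1 + 2*I*√5)) (X = -1/(5*((-12 + 11) + √(-7 - 13))) = -1/(5*(-1 + √(-20))) = -1/(5*(-1 + 2*I*√5)) ≈ 0.0095238 + 0.042592*I)
W(Z) = -2969/15 + 2*I*√5/15 (W(Z) = -2 + 7*((1/105 + 2*I*√5/105) - 28) = -2 + 7*(-2939/105 + 2*I*√5/105) = -2 + (-2939/15 + 2*I*√5/15) = -2969/15 + 2*I*√5/15)
1/W(-2125) = 1/(-2969/15 + 2*I*√5/15)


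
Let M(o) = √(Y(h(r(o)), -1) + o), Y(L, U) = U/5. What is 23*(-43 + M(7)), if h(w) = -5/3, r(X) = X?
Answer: -989 + 23*√170/5 ≈ -929.02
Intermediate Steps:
h(w) = -5/3 (h(w) = -5*⅓ = -5/3)
Y(L, U) = U/5 (Y(L, U) = U*(⅕) = U/5)
M(o) = √(-⅕ + o) (M(o) = √((⅕)*(-1) + o) = √(-⅕ + o))
23*(-43 + M(7)) = 23*(-43 + √(-5 + 25*7)/5) = 23*(-43 + √(-5 + 175)/5) = 23*(-43 + √170/5) = -989 + 23*√170/5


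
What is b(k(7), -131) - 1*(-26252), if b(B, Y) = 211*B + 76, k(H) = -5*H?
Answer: 18943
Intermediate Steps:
b(B, Y) = 76 + 211*B
b(k(7), -131) - 1*(-26252) = (76 + 211*(-5*7)) - 1*(-26252) = (76 + 211*(-35)) + 26252 = (76 - 7385) + 26252 = -7309 + 26252 = 18943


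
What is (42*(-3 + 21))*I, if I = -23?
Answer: -17388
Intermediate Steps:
(42*(-3 + 21))*I = (42*(-3 + 21))*(-23) = (42*18)*(-23) = 756*(-23) = -17388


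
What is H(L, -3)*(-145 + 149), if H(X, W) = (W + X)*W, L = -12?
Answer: 180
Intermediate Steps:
H(X, W) = W*(W + X)
H(L, -3)*(-145 + 149) = (-3*(-3 - 12))*(-145 + 149) = -3*(-15)*4 = 45*4 = 180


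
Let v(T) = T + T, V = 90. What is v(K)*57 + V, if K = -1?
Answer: -24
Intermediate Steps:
v(T) = 2*T
v(K)*57 + V = (2*(-1))*57 + 90 = -2*57 + 90 = -114 + 90 = -24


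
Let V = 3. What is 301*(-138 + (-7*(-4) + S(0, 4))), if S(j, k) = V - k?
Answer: -33411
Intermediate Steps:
S(j, k) = 3 - k
301*(-138 + (-7*(-4) + S(0, 4))) = 301*(-138 + (-7*(-4) + (3 - 1*4))) = 301*(-138 + (28 + (3 - 4))) = 301*(-138 + (28 - 1)) = 301*(-138 + 27) = 301*(-111) = -33411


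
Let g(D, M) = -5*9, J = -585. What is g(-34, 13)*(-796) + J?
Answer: 35235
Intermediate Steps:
g(D, M) = -45
g(-34, 13)*(-796) + J = -45*(-796) - 585 = 35820 - 585 = 35235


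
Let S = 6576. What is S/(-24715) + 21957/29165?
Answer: 70175643/144162595 ≈ 0.48678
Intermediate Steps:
S/(-24715) + 21957/29165 = 6576/(-24715) + 21957/29165 = 6576*(-1/24715) + 21957*(1/29165) = -6576/24715 + 21957/29165 = 70175643/144162595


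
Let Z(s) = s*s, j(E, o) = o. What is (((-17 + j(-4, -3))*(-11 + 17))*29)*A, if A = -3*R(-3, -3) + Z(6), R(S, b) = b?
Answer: -156600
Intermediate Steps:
Z(s) = s²
A = 45 (A = -3*(-3) + 6² = 9 + 36 = 45)
(((-17 + j(-4, -3))*(-11 + 17))*29)*A = (((-17 - 3)*(-11 + 17))*29)*45 = (-20*6*29)*45 = -120*29*45 = -3480*45 = -156600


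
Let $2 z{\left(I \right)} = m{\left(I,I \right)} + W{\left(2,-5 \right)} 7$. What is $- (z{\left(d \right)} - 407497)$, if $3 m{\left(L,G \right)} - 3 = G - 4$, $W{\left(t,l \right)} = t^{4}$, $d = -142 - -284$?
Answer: $\frac{814835}{2} \approx 4.0742 \cdot 10^{5}$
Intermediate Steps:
$d = 142$ ($d = -142 + 284 = 142$)
$m{\left(L,G \right)} = - \frac{1}{3} + \frac{G}{3}$ ($m{\left(L,G \right)} = 1 + \frac{G - 4}{3} = 1 + \frac{-4 + G}{3} = 1 + \left(- \frac{4}{3} + \frac{G}{3}\right) = - \frac{1}{3} + \frac{G}{3}$)
$z{\left(I \right)} = \frac{335}{6} + \frac{I}{6}$ ($z{\left(I \right)} = \frac{\left(- \frac{1}{3} + \frac{I}{3}\right) + 2^{4} \cdot 7}{2} = \frac{\left(- \frac{1}{3} + \frac{I}{3}\right) + 16 \cdot 7}{2} = \frac{\left(- \frac{1}{3} + \frac{I}{3}\right) + 112}{2} = \frac{\frac{335}{3} + \frac{I}{3}}{2} = \frac{335}{6} + \frac{I}{6}$)
$- (z{\left(d \right)} - 407497) = - (\left(\frac{335}{6} + \frac{1}{6} \cdot 142\right) - 407497) = - (\left(\frac{335}{6} + \frac{71}{3}\right) - 407497) = - (\frac{159}{2} - 407497) = \left(-1\right) \left(- \frac{814835}{2}\right) = \frac{814835}{2}$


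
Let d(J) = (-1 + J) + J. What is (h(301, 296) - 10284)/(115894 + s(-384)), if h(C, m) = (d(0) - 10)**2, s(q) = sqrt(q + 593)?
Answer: -1177830722/13431419027 + 10163*sqrt(209)/13431419027 ≈ -0.087681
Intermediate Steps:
s(q) = sqrt(593 + q)
d(J) = -1 + 2*J
h(C, m) = 121 (h(C, m) = ((-1 + 2*0) - 10)**2 = ((-1 + 0) - 10)**2 = (-1 - 10)**2 = (-11)**2 = 121)
(h(301, 296) - 10284)/(115894 + s(-384)) = (121 - 10284)/(115894 + sqrt(593 - 384)) = -10163/(115894 + sqrt(209))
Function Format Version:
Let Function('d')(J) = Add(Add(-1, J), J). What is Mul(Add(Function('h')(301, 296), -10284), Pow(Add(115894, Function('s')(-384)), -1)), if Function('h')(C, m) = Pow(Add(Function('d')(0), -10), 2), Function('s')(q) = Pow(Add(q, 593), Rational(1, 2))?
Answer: Add(Rational(-1177830722, 13431419027), Mul(Rational(10163, 13431419027), Pow(209, Rational(1, 2)))) ≈ -0.087681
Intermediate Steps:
Function('s')(q) = Pow(Add(593, q), Rational(1, 2))
Function('d')(J) = Add(-1, Mul(2, J))
Function('h')(C, m) = 121 (Function('h')(C, m) = Pow(Add(Add(-1, Mul(2, 0)), -10), 2) = Pow(Add(Add(-1, 0), -10), 2) = Pow(Add(-1, -10), 2) = Pow(-11, 2) = 121)
Mul(Add(Function('h')(301, 296), -10284), Pow(Add(115894, Function('s')(-384)), -1)) = Mul(Add(121, -10284), Pow(Add(115894, Pow(Add(593, -384), Rational(1, 2))), -1)) = Mul(-10163, Pow(Add(115894, Pow(209, Rational(1, 2))), -1))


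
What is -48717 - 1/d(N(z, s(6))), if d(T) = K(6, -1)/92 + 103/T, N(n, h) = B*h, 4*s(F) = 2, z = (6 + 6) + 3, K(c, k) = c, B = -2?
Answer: -230674949/4735 ≈ -48717.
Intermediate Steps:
z = 15 (z = 12 + 3 = 15)
s(F) = 1/2 (s(F) = (1/4)*2 = 1/2)
N(n, h) = -2*h
d(T) = 3/46 + 103/T (d(T) = 6/92 + 103/T = 6*(1/92) + 103/T = 3/46 + 103/T)
-48717 - 1/d(N(z, s(6))) = -48717 - 1/(3/46 + 103/((-2*1/2))) = -48717 - 1/(3/46 + 103/(-1)) = -48717 - 1/(3/46 + 103*(-1)) = -48717 - 1/(3/46 - 103) = -48717 - 1/(-4735/46) = -48717 - 1*(-46/4735) = -48717 + 46/4735 = -230674949/4735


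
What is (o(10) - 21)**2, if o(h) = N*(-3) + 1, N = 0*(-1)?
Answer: 400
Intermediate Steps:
N = 0
o(h) = 1 (o(h) = 0*(-3) + 1 = 0 + 1 = 1)
(o(10) - 21)**2 = (1 - 21)**2 = (-20)**2 = 400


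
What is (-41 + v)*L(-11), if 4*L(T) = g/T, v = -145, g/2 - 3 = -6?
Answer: -279/11 ≈ -25.364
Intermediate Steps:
g = -6 (g = 6 + 2*(-6) = 6 - 12 = -6)
L(T) = -3/(2*T) (L(T) = (-6/T)/4 = -3/(2*T))
(-41 + v)*L(-11) = (-41 - 145)*(-3/2/(-11)) = -(-279)*(-1)/11 = -186*3/22 = -279/11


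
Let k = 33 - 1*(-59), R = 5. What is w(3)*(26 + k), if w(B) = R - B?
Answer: 236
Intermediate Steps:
w(B) = 5 - B
k = 92 (k = 33 + 59 = 92)
w(3)*(26 + k) = (5 - 1*3)*(26 + 92) = (5 - 3)*118 = 2*118 = 236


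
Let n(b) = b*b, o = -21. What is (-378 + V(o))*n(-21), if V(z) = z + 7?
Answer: -172872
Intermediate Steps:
V(z) = 7 + z
n(b) = b²
(-378 + V(o))*n(-21) = (-378 + (7 - 21))*(-21)² = (-378 - 14)*441 = -392*441 = -172872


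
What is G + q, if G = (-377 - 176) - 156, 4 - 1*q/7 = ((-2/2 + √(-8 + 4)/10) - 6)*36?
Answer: 1083 - 252*I/5 ≈ 1083.0 - 50.4*I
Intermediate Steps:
q = 1792 - 252*I/5 (q = 28 - 7*((-2/2 + √(-8 + 4)/10) - 6)*36 = 28 - 7*((-2*½ + √(-4)*(⅒)) - 6)*36 = 28 - 7*((-1 + (2*I)*(⅒)) - 6)*36 = 28 - 7*((-1 + I/5) - 6)*36 = 28 - 7*(-7 + I/5)*36 = 28 - 7*(-252 + 36*I/5) = 28 + (1764 - 252*I/5) = 1792 - 252*I/5 ≈ 1792.0 - 50.4*I)
G = -709 (G = -553 - 156 = -709)
G + q = -709 + (1792 - 252*I/5) = 1083 - 252*I/5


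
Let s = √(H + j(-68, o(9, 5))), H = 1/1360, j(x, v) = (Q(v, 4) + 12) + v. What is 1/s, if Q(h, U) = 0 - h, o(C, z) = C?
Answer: 4*√1387285/16321 ≈ 0.28867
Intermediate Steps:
Q(h, U) = -h
j(x, v) = 12 (j(x, v) = (-v + 12) + v = (12 - v) + v = 12)
H = 1/1360 ≈ 0.00073529
s = √1387285/340 (s = √(1/1360 + 12) = √(16321/1360) = √1387285/340 ≈ 3.4642)
1/s = 1/(√1387285/340) = 4*√1387285/16321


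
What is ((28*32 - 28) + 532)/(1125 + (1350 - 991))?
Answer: 50/53 ≈ 0.94340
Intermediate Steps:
((28*32 - 28) + 532)/(1125 + (1350 - 991)) = ((896 - 28) + 532)/(1125 + 359) = (868 + 532)/1484 = 1400*(1/1484) = 50/53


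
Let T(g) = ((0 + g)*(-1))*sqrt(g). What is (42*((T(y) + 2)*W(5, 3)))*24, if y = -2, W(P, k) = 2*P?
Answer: 20160 + 20160*I*sqrt(2) ≈ 20160.0 + 28511.0*I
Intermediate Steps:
T(g) = -g**(3/2) (T(g) = (g*(-1))*sqrt(g) = (-g)*sqrt(g) = -g**(3/2))
(42*((T(y) + 2)*W(5, 3)))*24 = (42*((-(-2)**(3/2) + 2)*(2*5)))*24 = (42*((-(-2)*I*sqrt(2) + 2)*10))*24 = (42*((2*I*sqrt(2) + 2)*10))*24 = (42*((2 + 2*I*sqrt(2))*10))*24 = (42*(20 + 20*I*sqrt(2)))*24 = (840 + 840*I*sqrt(2))*24 = 20160 + 20160*I*sqrt(2)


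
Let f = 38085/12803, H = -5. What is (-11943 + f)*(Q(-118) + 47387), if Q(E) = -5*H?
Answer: -7247784443328/12803 ≈ -5.6610e+8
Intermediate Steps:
f = 38085/12803 (f = 38085*(1/12803) = 38085/12803 ≈ 2.9747)
Q(E) = 25 (Q(E) = -5*(-5) = 25)
(-11943 + f)*(Q(-118) + 47387) = (-11943 + 38085/12803)*(25 + 47387) = -152868144/12803*47412 = -7247784443328/12803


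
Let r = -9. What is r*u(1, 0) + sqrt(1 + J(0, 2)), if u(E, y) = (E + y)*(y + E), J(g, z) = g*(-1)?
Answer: -8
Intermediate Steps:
J(g, z) = -g
u(E, y) = (E + y)**2 (u(E, y) = (E + y)*(E + y) = (E + y)**2)
r*u(1, 0) + sqrt(1 + J(0, 2)) = -9*(1 + 0)**2 + sqrt(1 - 1*0) = -9*1**2 + sqrt(1 + 0) = -9*1 + sqrt(1) = -9 + 1 = -8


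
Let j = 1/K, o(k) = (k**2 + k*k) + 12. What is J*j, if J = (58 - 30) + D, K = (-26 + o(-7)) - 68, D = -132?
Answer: -13/2 ≈ -6.5000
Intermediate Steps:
o(k) = 12 + 2*k**2 (o(k) = (k**2 + k**2) + 12 = 2*k**2 + 12 = 12 + 2*k**2)
K = 16 (K = (-26 + (12 + 2*(-7)**2)) - 68 = (-26 + (12 + 2*49)) - 68 = (-26 + (12 + 98)) - 68 = (-26 + 110) - 68 = 84 - 68 = 16)
j = 1/16 ≈ 0.062500
J = -104 (J = (58 - 30) - 132 = 28 - 132 = -104)
J*j = -104*1/16 = -13/2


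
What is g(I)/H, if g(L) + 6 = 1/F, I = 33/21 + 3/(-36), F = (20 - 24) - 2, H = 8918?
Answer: -37/53508 ≈ -0.00069149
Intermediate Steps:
F = -6 (F = -4 - 2 = -6)
I = 125/84 (I = 33*(1/21) + 3*(-1/36) = 11/7 - 1/12 = 125/84 ≈ 1.4881)
g(L) = -37/6 (g(L) = -6 + 1/(-6) = -6 - 1/6 = -37/6)
g(I)/H = -37/6/8918 = -37/6*1/8918 = -37/53508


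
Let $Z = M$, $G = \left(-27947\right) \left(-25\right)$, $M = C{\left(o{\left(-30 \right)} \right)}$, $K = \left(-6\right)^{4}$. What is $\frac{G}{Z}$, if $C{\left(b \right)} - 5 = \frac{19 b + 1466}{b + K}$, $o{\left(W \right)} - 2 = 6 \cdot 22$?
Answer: $\frac{499552625}{5581} \approx 89510.0$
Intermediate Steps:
$K = 1296$
$o{\left(W \right)} = 134$ ($o{\left(W \right)} = 2 + 6 \cdot 22 = 2 + 132 = 134$)
$C{\left(b \right)} = 5 + \frac{1466 + 19 b}{1296 + b}$ ($C{\left(b \right)} = 5 + \frac{19 b + 1466}{b + 1296} = 5 + \frac{1466 + 19 b}{1296 + b}$)
$M = \frac{5581}{715}$ ($M = \frac{2 \left(3973 + 12 \cdot 134\right)}{1296 + 134} = \frac{2 \left(3973 + 1608\right)}{1430} = 2 \cdot \frac{1}{1430} \cdot 5581 = \frac{5581}{715} \approx 7.8056$)
$G = 698675$
$Z = \frac{5581}{715} \approx 7.8056$
$\frac{G}{Z} = \frac{698675}{\frac{5581}{715}} = 698675 \cdot \frac{715}{5581} = \frac{499552625}{5581}$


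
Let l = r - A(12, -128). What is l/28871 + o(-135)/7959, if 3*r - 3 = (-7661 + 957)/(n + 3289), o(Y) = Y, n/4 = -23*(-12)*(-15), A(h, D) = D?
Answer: -38081583142/3049467299319 ≈ -0.012488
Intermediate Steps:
n = -16560 (n = 4*(-23*(-12)*(-15)) = 4*(276*(-15)) = 4*(-4140) = -16560)
r = 46517/39813 (r = 1 + ((-7661 + 957)/(-16560 + 3289))/3 = 1 + (-6704/(-13271))/3 = 1 + (-6704*(-1/13271))/3 = 1 + (1/3)*(6704/13271) = 1 + 6704/39813 = 46517/39813 ≈ 1.1684)
l = 5142581/39813 (l = 46517/39813 - 1*(-128) = 46517/39813 + 128 = 5142581/39813 ≈ 129.17)
l/28871 + o(-135)/7959 = (5142581/39813)/28871 - 135/7959 = (5142581/39813)*(1/28871) - 135*1/7959 = 5142581/1149441123 - 45/2653 = -38081583142/3049467299319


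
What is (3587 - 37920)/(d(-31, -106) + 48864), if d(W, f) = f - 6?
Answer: -34333/48752 ≈ -0.70424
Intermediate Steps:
d(W, f) = -6 + f
(3587 - 37920)/(d(-31, -106) + 48864) = (3587 - 37920)/((-6 - 106) + 48864) = -34333/(-112 + 48864) = -34333/48752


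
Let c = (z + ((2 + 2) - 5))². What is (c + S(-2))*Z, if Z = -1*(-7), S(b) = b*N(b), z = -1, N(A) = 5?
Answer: -42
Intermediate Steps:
S(b) = 5*b (S(b) = b*5 = 5*b)
c = 4 (c = (-1 + ((2 + 2) - 5))² = (-1 + (4 - 5))² = (-1 - 1)² = (-2)² = 4)
Z = 7
(c + S(-2))*Z = (4 + 5*(-2))*7 = (4 - 10)*7 = -6*7 = -42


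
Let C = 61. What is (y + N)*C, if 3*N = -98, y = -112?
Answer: -26474/3 ≈ -8824.7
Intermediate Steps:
N = -98/3 (N = (⅓)*(-98) = -98/3 ≈ -32.667)
(y + N)*C = (-112 - 98/3)*61 = -434/3*61 = -26474/3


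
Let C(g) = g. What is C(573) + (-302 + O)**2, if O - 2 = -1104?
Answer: 1971789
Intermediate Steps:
O = -1102 (O = 2 - 1104 = -1102)
C(573) + (-302 + O)**2 = 573 + (-302 - 1102)**2 = 573 + (-1404)**2 = 573 + 1971216 = 1971789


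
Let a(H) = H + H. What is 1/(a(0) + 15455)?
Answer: 1/15455 ≈ 6.4704e-5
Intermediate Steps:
a(H) = 2*H
1/(a(0) + 15455) = 1/(2*0 + 15455) = 1/(0 + 15455) = 1/15455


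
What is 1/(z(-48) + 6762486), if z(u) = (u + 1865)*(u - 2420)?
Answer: 1/2278130 ≈ 4.3896e-7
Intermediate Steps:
z(u) = (-2420 + u)*(1865 + u) (z(u) = (1865 + u)*(-2420 + u) = (-2420 + u)*(1865 + u))
1/(z(-48) + 6762486) = 1/((-4513300 + (-48)**2 - 555*(-48)) + 6762486) = 1/((-4513300 + 2304 + 26640) + 6762486) = 1/(-4484356 + 6762486) = 1/2278130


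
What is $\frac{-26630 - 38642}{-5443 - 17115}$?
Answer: $\frac{32636}{11279} \approx 2.8935$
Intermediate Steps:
$\frac{-26630 - 38642}{-5443 - 17115} = - \frac{65272}{-22558} = \left(-65272\right) \left(- \frac{1}{22558}\right) = \frac{32636}{11279}$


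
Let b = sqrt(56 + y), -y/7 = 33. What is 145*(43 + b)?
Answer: 6235 + 725*I*sqrt(7) ≈ 6235.0 + 1918.2*I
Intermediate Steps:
y = -231 (y = -7*33 = -231)
b = 5*I*sqrt(7) (b = sqrt(56 - 231) = sqrt(-175) = 5*I*sqrt(7) ≈ 13.229*I)
145*(43 + b) = 145*(43 + 5*I*sqrt(7)) = 6235 + 725*I*sqrt(7)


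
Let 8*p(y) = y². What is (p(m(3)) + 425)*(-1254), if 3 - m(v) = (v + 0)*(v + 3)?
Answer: -2272875/4 ≈ -5.6822e+5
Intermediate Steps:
m(v) = 3 - v*(3 + v) (m(v) = 3 - (v + 0)*(v + 3) = 3 - v*(3 + v))
p(y) = y²/8
(p(m(3)) + 425)*(-1254) = ((3 - 1*3² - 3*3)²/8 + 425)*(-1254) = ((3 - 1*9 - 9)²/8 + 425)*(-1254) = ((3 - 9 - 9)²/8 + 425)*(-1254) = ((⅛)*(-15)² + 425)*(-1254) = ((⅛)*225 + 425)*(-1254) = (225/8 + 425)*(-1254) = (3625/8)*(-1254) = -2272875/4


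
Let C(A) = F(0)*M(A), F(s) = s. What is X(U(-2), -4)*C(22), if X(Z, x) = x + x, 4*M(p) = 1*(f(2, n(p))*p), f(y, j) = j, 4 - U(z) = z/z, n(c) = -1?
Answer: 0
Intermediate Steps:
U(z) = 3 (U(z) = 4 - z/z = 4 - 1*1 = 4 - 1 = 3)
M(p) = -p/4 (M(p) = (1*(-p))/4 = (-p)/4 = -p/4)
C(A) = 0 (C(A) = 0*(-A/4) = 0)
X(Z, x) = 2*x
X(U(-2), -4)*C(22) = (2*(-4))*0 = -8*0 = 0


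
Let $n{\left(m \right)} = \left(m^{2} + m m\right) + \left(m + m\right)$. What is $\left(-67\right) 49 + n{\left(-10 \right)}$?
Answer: $-3103$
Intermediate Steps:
$n{\left(m \right)} = 2 m + 2 m^{2}$ ($n{\left(m \right)} = \left(m^{2} + m^{2}\right) + 2 m = 2 m^{2} + 2 m = 2 m + 2 m^{2}$)
$\left(-67\right) 49 + n{\left(-10 \right)} = \left(-67\right) 49 + 2 \left(-10\right) \left(1 - 10\right) = -3283 + 2 \left(-10\right) \left(-9\right) = -3283 + 180 = -3103$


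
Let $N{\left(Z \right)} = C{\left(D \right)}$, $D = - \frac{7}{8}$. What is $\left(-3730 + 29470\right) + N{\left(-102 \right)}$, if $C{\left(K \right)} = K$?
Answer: $\frac{205913}{8} \approx 25739.0$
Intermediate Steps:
$D = - \frac{7}{8}$ ($D = \left(-7\right) \frac{1}{8} = - \frac{7}{8} \approx -0.875$)
$N{\left(Z \right)} = - \frac{7}{8}$
$\left(-3730 + 29470\right) + N{\left(-102 \right)} = \left(-3730 + 29470\right) - \frac{7}{8} = 25740 - \frac{7}{8} = \frac{205913}{8}$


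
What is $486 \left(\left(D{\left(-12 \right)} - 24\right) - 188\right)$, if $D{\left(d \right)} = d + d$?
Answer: $-114696$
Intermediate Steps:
$D{\left(d \right)} = 2 d$
$486 \left(\left(D{\left(-12 \right)} - 24\right) - 188\right) = 486 \left(\left(2 \left(-12\right) - 24\right) - 188\right) = 486 \left(\left(-24 - 24\right) - 188\right) = 486 \left(-48 - 188\right) = 486 \left(-236\right) = -114696$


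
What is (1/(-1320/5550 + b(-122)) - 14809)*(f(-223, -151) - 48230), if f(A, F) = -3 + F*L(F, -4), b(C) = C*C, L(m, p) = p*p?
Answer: 688430022259757/917832 ≈ 7.5006e+8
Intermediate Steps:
L(m, p) = p²
b(C) = C²
f(A, F) = -3 + 16*F (f(A, F) = -3 + F*(-4)² = -3 + F*16 = -3 + 16*F)
(1/(-1320/5550 + b(-122)) - 14809)*(f(-223, -151) - 48230) = (1/(-1320/5550 + (-122)²) - 14809)*((-3 + 16*(-151)) - 48230) = (1/(-1320*1/5550 + 14884) - 14809)*((-3 - 2416) - 48230) = (1/(-44/185 + 14884) - 14809)*(-2419 - 48230) = (1/(2753496/185) - 14809)*(-50649) = (185/2753496 - 14809)*(-50649) = -40776522079/2753496*(-50649) = 688430022259757/917832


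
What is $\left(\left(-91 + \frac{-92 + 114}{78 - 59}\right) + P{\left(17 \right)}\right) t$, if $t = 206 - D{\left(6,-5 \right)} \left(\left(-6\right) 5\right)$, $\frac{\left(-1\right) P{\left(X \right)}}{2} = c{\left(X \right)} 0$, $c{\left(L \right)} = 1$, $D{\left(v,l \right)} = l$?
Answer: $- \frac{95592}{19} \approx -5031.2$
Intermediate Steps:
$P{\left(X \right)} = 0$ ($P{\left(X \right)} = - 2 \cdot 1 \cdot 0 = \left(-2\right) 0 = 0$)
$t = 56$ ($t = 206 - - 5 \left(\left(-6\right) 5\right) = 206 - \left(-5\right) \left(-30\right) = 206 - 150 = 56$)
$\left(\left(-91 + \frac{-92 + 114}{78 - 59}\right) + P{\left(17 \right)}\right) t = \left(\left(-91 + \frac{-92 + 114}{78 - 59}\right) + 0\right) 56 = \left(\left(-91 + \frac{22}{19}\right) + 0\right) 56 = \left(- \frac{1707}{19} + 0\right) 56 = \left(- \frac{1707}{19}\right) 56 = - \frac{95592}{19}$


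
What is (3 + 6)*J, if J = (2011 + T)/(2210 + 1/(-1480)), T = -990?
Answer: 13599720/3270799 ≈ 4.1579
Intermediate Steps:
J = 1511080/3270799 (J = (2011 - 990)/(2210 + 1/(-1480)) = 1021/(2210 - 1/1480) = 1021/(3270799/1480) = 1021*(1480/3270799) = 1511080/3270799 ≈ 0.46199)
(3 + 6)*J = (3 + 6)*(1511080/3270799) = 9*(1511080/3270799) = 13599720/3270799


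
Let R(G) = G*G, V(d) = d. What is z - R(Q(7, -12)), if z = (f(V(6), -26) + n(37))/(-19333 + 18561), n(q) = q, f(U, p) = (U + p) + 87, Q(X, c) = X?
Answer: -9483/193 ≈ -49.135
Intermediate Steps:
f(U, p) = 87 + U + p
R(G) = G²
z = -26/193 (z = ((87 + 6 - 26) + 37)/(-19333 + 18561) = (67 + 37)/(-772) = 104*(-1/772) = -26/193 ≈ -0.13472)
z - R(Q(7, -12)) = -26/193 - 1*7² = -26/193 - 1*49 = -26/193 - 49 = -9483/193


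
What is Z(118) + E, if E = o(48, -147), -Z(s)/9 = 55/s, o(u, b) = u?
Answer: 5169/118 ≈ 43.805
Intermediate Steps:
Z(s) = -495/s
E = 48
Z(118) + E = -495/118 + 48 = 5169/118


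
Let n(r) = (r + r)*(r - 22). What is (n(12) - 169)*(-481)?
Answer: 196729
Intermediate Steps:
n(r) = 2*r*(-22 + r) (n(r) = (2*r)*(-22 + r) = 2*r*(-22 + r))
(n(12) - 169)*(-481) = (2*12*(-22 + 12) - 169)*(-481) = (2*12*(-10) - 169)*(-481) = (-240 - 169)*(-481) = -409*(-481) = 196729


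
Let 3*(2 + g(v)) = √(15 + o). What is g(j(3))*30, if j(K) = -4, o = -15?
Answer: -60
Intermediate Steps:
g(v) = -2 (g(v) = -2 + √(15 - 15)/3 = -2 + √0/3 = -2 + (⅓)*0 = -2 + 0 = -2)
g(j(3))*30 = -2*30 = -60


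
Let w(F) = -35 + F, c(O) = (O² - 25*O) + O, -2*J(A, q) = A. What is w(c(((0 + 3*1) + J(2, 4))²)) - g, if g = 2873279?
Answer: -2873394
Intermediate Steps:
J(A, q) = -A/2
c(O) = O² - 24*O
w(c(((0 + 3*1) + J(2, 4))²)) - g = (-35 + ((0 + 3*1) - ½*2)²*(-24 + ((0 + 3*1) - ½*2)²)) - 1*2873279 = (-35 + ((0 + 3) - 1)²*(-24 + ((0 + 3) - 1)²)) - 2873279 = (-35 + (3 - 1)²*(-24 + (3 - 1)²)) - 2873279 = (-35 + 2²*(-24 + 2²)) - 2873279 = (-35 + 4*(-24 + 4)) - 2873279 = (-35 + 4*(-20)) - 2873279 = (-35 - 80) - 2873279 = -115 - 2873279 = -2873394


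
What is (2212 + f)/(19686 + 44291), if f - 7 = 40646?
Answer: 42865/63977 ≈ 0.67001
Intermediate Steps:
f = 40653 (f = 7 + 40646 = 40653)
(2212 + f)/(19686 + 44291) = (2212 + 40653)/(19686 + 44291) = 42865/63977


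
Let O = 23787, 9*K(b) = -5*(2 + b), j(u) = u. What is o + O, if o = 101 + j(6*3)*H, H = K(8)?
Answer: 23788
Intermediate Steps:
K(b) = -10/9 - 5*b/9 (K(b) = (-5*(2 + b))/9 = (-10 - 5*b)/9 = -10/9 - 5*b/9)
H = -50/9 (H = -10/9 - 5/9*8 = -10/9 - 40/9 = -50/9 ≈ -5.5556)
o = 1 (o = 101 + (6*3)*(-50/9) = 101 + 18*(-50/9) = 101 - 100 = 1)
o + O = 1 + 23787 = 23788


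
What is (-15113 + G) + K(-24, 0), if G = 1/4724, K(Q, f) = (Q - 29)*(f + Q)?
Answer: -65384883/4724 ≈ -13841.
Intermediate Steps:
K(Q, f) = (-29 + Q)*(Q + f)
G = 1/4724 ≈ 0.00021168
(-15113 + G) + K(-24, 0) = (-15113 + 1/4724) + ((-24)² - 29*(-24) - 29*0 - 24*0) = -71393811/4724 + (576 + 696 + 0 + 0) = -71393811/4724 + 1272 = -65384883/4724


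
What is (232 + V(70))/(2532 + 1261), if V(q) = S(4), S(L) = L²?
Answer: 248/3793 ≈ 0.065384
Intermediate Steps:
V(q) = 16 (V(q) = 4² = 16)
(232 + V(70))/(2532 + 1261) = (232 + 16)/(2532 + 1261) = 248/3793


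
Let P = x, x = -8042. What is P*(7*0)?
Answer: 0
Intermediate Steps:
P = -8042
P*(7*0) = -56294*0 = -8042*0 = 0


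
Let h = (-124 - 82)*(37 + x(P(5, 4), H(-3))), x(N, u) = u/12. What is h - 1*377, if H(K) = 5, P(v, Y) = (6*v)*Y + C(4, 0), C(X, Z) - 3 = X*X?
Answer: -48509/6 ≈ -8084.8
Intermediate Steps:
C(X, Z) = 3 + X**2 (C(X, Z) = 3 + X*X = 3 + X**2)
P(v, Y) = 19 + 6*Y*v (P(v, Y) = (6*v)*Y + (3 + 4**2) = 6*Y*v + (3 + 16) = 6*Y*v + 19 = 19 + 6*Y*v)
x(N, u) = u/12 (x(N, u) = u*(1/12) = u/12)
h = -46247/6 (h = (-124 - 82)*(37 + (1/12)*5) = -206*(37 + 5/12) = -206*449/12 = -46247/6 ≈ -7707.8)
h - 1*377 = -46247/6 - 1*377 = -46247/6 - 377 = -48509/6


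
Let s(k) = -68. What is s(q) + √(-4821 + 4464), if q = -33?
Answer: -68 + I*√357 ≈ -68.0 + 18.894*I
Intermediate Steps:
s(q) + √(-4821 + 4464) = -68 + √(-4821 + 4464) = -68 + √(-357) = -68 + I*√357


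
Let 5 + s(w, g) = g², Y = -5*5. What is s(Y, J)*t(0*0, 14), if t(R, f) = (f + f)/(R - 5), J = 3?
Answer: -112/5 ≈ -22.400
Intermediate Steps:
t(R, f) = 2*f/(-5 + R) (t(R, f) = (2*f)/(-5 + R) = 2*f/(-5 + R))
Y = -25
s(w, g) = -5 + g²
s(Y, J)*t(0*0, 14) = (-5 + 3²)*(2*14/(-5 + 0*0)) = (-5 + 9)*(2*14/(-5 + 0)) = 4*(2*14/(-5)) = 4*(2*14*(-⅕)) = 4*(-28/5) = -112/5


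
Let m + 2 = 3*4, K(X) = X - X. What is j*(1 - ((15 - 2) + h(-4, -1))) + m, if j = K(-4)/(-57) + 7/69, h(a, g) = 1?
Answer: 599/69 ≈ 8.6812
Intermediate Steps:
K(X) = 0
j = 7/69 (j = 0/(-57) + 7/69 = 0*(-1/57) + 7*(1/69) = 0 + 7/69 = 7/69 ≈ 0.10145)
m = 10 (m = -2 + 3*4 = -2 + 12 = 10)
j*(1 - ((15 - 2) + h(-4, -1))) + m = 7*(1 - ((15 - 2) + 1))/69 + 10 = 7*(1 - (13 + 1))/69 + 10 = 7*(1 - 1*14)/69 + 10 = 7*(1 - 14)/69 + 10 = (7/69)*(-13) + 10 = -91/69 + 10 = 599/69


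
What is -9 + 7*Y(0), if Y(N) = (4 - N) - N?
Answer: 19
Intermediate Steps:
Y(N) = 4 - 2*N
-9 + 7*Y(0) = -9 + 7*(4 - 2*0) = -9 + 7*(4 + 0) = -9 + 7*4 = -9 + 28 = 19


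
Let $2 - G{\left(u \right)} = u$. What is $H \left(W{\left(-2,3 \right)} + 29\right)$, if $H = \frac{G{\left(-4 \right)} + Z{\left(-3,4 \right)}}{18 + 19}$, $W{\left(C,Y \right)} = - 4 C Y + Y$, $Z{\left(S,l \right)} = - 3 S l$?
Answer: $\frac{2352}{37} \approx 63.568$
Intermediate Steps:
$Z{\left(S,l \right)} = - 3 S l$
$W{\left(C,Y \right)} = Y - 4 C Y$ ($W{\left(C,Y \right)} = - 4 C Y + Y = Y - 4 C Y$)
$G{\left(u \right)} = 2 - u$
$H = \frac{42}{37}$ ($H = \frac{\left(2 - -4\right) - \left(-9\right) 4}{18 + 19} = \frac{\left(2 + 4\right) + 36}{37} = \left(6 + 36\right) \frac{1}{37} = 42 \cdot \frac{1}{37} = \frac{42}{37} \approx 1.1351$)
$H \left(W{\left(-2,3 \right)} + 29\right) = \frac{42 \left(3 \left(1 - -8\right) + 29\right)}{37} = \frac{42 \left(3 \left(1 + 8\right) + 29\right)}{37} = \frac{42 \left(3 \cdot 9 + 29\right)}{37} = \frac{42 \left(27 + 29\right)}{37} = \frac{42}{37} \cdot 56 = \frac{2352}{37}$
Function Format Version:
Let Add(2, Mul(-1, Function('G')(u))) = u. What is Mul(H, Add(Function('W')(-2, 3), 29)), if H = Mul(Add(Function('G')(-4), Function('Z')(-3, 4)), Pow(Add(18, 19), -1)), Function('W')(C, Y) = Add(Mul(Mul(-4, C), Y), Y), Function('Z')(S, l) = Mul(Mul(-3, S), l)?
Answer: Rational(2352, 37) ≈ 63.568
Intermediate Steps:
Function('Z')(S, l) = Mul(-3, S, l)
Function('W')(C, Y) = Add(Y, Mul(-4, C, Y)) (Function('W')(C, Y) = Add(Mul(-4, C, Y), Y) = Add(Y, Mul(-4, C, Y)))
Function('G')(u) = Add(2, Mul(-1, u))
H = Rational(42, 37) (H = Mul(Add(Add(2, Mul(-1, -4)), Mul(-3, -3, 4)), Pow(Add(18, 19), -1)) = Mul(Add(Add(2, 4), 36), Pow(37, -1)) = Mul(Add(6, 36), Rational(1, 37)) = Mul(42, Rational(1, 37)) = Rational(42, 37) ≈ 1.1351)
Mul(H, Add(Function('W')(-2, 3), 29)) = Mul(Rational(42, 37), Add(Mul(3, Add(1, Mul(-4, -2))), 29)) = Mul(Rational(42, 37), Add(Mul(3, Add(1, 8)), 29)) = Mul(Rational(42, 37), Add(Mul(3, 9), 29)) = Mul(Rational(42, 37), Add(27, 29)) = Mul(Rational(42, 37), 56) = Rational(2352, 37)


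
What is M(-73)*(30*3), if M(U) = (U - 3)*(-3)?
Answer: 20520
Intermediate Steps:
M(U) = 9 - 3*U (M(U) = (-3 + U)*(-3) = 9 - 3*U)
M(-73)*(30*3) = (9 - 3*(-73))*(30*3) = (9 + 219)*90 = 228*90 = 20520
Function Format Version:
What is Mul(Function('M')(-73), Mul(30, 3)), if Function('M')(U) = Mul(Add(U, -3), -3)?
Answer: 20520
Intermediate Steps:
Function('M')(U) = Add(9, Mul(-3, U)) (Function('M')(U) = Mul(Add(-3, U), -3) = Add(9, Mul(-3, U)))
Mul(Function('M')(-73), Mul(30, 3)) = Mul(Add(9, Mul(-3, -73)), Mul(30, 3)) = Mul(Add(9, 219), 90) = Mul(228, 90) = 20520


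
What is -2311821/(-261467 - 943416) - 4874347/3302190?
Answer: 1761054351589/3978752593770 ≈ 0.44261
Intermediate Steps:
-2311821/(-261467 - 943416) - 4874347/3302190 = -2311821/(-1204883) - 4874347*1/3302190 = -2311821*(-1/1204883) - 4874347/3302190 = 2311821/1204883 - 4874347/3302190 = 1761054351589/3978752593770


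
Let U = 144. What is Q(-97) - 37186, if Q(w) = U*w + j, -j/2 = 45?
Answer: -51244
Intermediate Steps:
j = -90 (j = -2*45 = -90)
Q(w) = -90 + 144*w (Q(w) = 144*w - 90 = -90 + 144*w)
Q(-97) - 37186 = (-90 + 144*(-97)) - 37186 = (-90 - 13968) - 37186 = -14058 - 37186 = -51244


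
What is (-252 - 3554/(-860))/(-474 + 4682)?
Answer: -106583/1809440 ≈ -0.058904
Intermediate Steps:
(-252 - 3554/(-860))/(-474 + 4682) = (-252 - 3554*(-1/860))/4208 = (-252 + 1777/430)*(1/4208) = -106583/430*1/4208 = -106583/1809440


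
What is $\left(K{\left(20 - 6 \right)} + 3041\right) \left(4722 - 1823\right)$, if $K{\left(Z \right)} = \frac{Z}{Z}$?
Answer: $8818758$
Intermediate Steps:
$K{\left(Z \right)} = 1$
$\left(K{\left(20 - 6 \right)} + 3041\right) \left(4722 - 1823\right) = \left(1 + 3041\right) \left(4722 - 1823\right) = 3042 \cdot 2899 = 8818758$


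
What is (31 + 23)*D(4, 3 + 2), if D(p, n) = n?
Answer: 270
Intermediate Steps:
(31 + 23)*D(4, 3 + 2) = (31 + 23)*(3 + 2) = 54*5 = 270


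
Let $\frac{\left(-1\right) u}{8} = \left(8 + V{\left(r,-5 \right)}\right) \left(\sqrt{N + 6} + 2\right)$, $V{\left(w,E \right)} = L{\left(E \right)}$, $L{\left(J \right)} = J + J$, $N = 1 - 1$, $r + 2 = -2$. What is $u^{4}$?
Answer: $12845056 + 5242880 \sqrt{6} \approx 2.5687 \cdot 10^{7}$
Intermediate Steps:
$r = -4$ ($r = -2 - 2 = -4$)
$N = 0$
$L{\left(J \right)} = 2 J$
$V{\left(w,E \right)} = 2 E$
$u = 32 + 16 \sqrt{6}$ ($u = - 8 \left(8 + 2 \left(-5\right)\right) \left(\sqrt{0 + 6} + 2\right) = - 8 \left(8 - 10\right) \left(\sqrt{6} + 2\right) = - 8 \left(- 2 \left(2 + \sqrt{6}\right)\right) = - 8 \left(-4 - 2 \sqrt{6}\right) = 32 + 16 \sqrt{6} \approx 71.192$)
$u^{4} = \left(32 + 16 \sqrt{6}\right)^{4}$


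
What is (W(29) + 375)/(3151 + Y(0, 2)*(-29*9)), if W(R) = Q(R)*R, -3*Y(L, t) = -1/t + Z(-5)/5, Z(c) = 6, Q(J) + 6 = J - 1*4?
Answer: 9260/32119 ≈ 0.28830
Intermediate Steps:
Q(J) = -10 + J (Q(J) = -6 + (J - 1*4) = -6 + (J - 4) = -6 + (-4 + J) = -10 + J)
Y(L, t) = -2/5 + 1/(3*t) (Y(L, t) = -(-1/t + 6/5)/3 = -(6/5 - 1/t)/3 = -2/5 + 1/(3*t))
W(R) = R*(-10 + R) (W(R) = (-10 + R)*R = R*(-10 + R))
(W(29) + 375)/(3151 + Y(0, 2)*(-29*9)) = (29*(-10 + 29) + 375)/(3151 + ((1/15)*(5 - 6*2)/2)*(-29*9)) = (29*19 + 375)/(3151 + ((1/15)*(1/2)*(5 - 12))*(-261)) = (551 + 375)/(3151 + ((1/15)*(1/2)*(-7))*(-261)) = 926/(3151 - 7/30*(-261)) = 926/(3151 + 609/10) = 926/(32119/10) = 926*(10/32119) = 9260/32119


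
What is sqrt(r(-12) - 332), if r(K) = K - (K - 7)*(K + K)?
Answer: 20*I*sqrt(2) ≈ 28.284*I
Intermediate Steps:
r(K) = K - 2*K*(-7 + K) (r(K) = K - (-7 + K)*2*K = K - 2*K*(-7 + K))
sqrt(r(-12) - 332) = sqrt(-12*(15 - 2*(-12)) - 332) = sqrt(-12*(15 + 24) - 332) = sqrt(-12*39 - 332) = sqrt(-468 - 332) = sqrt(-800) = 20*I*sqrt(2)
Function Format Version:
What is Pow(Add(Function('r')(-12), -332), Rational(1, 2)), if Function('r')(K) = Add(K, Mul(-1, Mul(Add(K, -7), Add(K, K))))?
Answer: Mul(20, I, Pow(2, Rational(1, 2))) ≈ Mul(28.284, I)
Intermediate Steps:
Function('r')(K) = Add(K, Mul(-2, K, Add(-7, K))) (Function('r')(K) = Add(K, Mul(-1, Mul(Add(-7, K), Mul(2, K)))) = Add(K, Mul(-1, Mul(2, K, Add(-7, K)))) = Add(K, Mul(-2, K, Add(-7, K))))
Pow(Add(Function('r')(-12), -332), Rational(1, 2)) = Pow(Add(Mul(-12, Add(15, Mul(-2, -12))), -332), Rational(1, 2)) = Pow(Add(Mul(-12, Add(15, 24)), -332), Rational(1, 2)) = Pow(Add(Mul(-12, 39), -332), Rational(1, 2)) = Pow(Add(-468, -332), Rational(1, 2)) = Pow(-800, Rational(1, 2)) = Mul(20, I, Pow(2, Rational(1, 2)))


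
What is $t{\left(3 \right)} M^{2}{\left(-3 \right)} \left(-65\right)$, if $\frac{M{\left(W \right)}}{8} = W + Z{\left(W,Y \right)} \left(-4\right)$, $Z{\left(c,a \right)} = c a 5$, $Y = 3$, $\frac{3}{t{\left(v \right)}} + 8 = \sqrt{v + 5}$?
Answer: $\frac{390985920}{7} + \frac{97746480 \sqrt{2}}{7} \approx 7.5603 \cdot 10^{7}$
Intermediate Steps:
$t{\left(v \right)} = \frac{3}{-8 + \sqrt{5 + v}}$ ($t{\left(v \right)} = \frac{3}{-8 + \sqrt{v + 5}} = \frac{3}{-8 + \sqrt{5 + v}}$)
$Z{\left(c,a \right)} = 5 a c$ ($Z{\left(c,a \right)} = a c 5 = 5 a c$)
$M{\left(W \right)} = - 472 W$ ($M{\left(W \right)} = 8 \left(W + 5 \cdot 3 W \left(-4\right)\right) = 8 \left(W + 15 W \left(-4\right)\right) = 8 \left(W - 60 W\right) = 8 \left(- 59 W\right) = - 472 W$)
$t{\left(3 \right)} M^{2}{\left(-3 \right)} \left(-65\right) = \frac{3}{-8 + \sqrt{5 + 3}} \left(\left(-472\right) \left(-3\right)\right)^{2} \left(-65\right) = \frac{3}{-8 + \sqrt{8}} \cdot 1416^{2} \left(-65\right) = \frac{3}{-8 + 2 \sqrt{2}} \cdot 2005056 \left(-65\right) = \frac{6015168}{-8 + 2 \sqrt{2}} \left(-65\right) = - \frac{390985920}{-8 + 2 \sqrt{2}}$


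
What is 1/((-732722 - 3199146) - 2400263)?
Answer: -1/6332131 ≈ -1.5792e-7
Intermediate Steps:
1/((-732722 - 3199146) - 2400263) = 1/(-3931868 - 2400263) = 1/(-6332131) = -1/6332131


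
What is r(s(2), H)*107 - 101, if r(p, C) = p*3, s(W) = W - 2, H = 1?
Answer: -101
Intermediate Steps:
s(W) = -2 + W
r(p, C) = 3*p
r(s(2), H)*107 - 101 = (3*(-2 + 2))*107 - 101 = (3*0)*107 - 101 = 0*107 - 101 = 0 - 101 = -101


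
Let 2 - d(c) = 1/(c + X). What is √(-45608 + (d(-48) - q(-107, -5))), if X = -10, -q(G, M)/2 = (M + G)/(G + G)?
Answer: 3*I*√195160932222/6206 ≈ 213.55*I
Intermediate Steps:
q(G, M) = -(G + M)/G (q(G, M) = -2*(M + G)/(G + G) = -2*(G + M)/(2*G) = -2*(G + M)*1/(2*G) = -(G + M)/G)
d(c) = 2 - 1/(-10 + c) (d(c) = 2 - 1/(c - 10) = 2 - 1/(-10 + c))
√(-45608 + (d(-48) - q(-107, -5))) = √(-45608 + ((-21 + 2*(-48))/(-10 - 48) - (-1*(-107) - 1*(-5))/(-107))) = √(-45608 + ((-21 - 96)/(-58) - (-1)*(107 + 5)/107)) = √(-45608 + (-1/58*(-117) - (-1)*112/107)) = √(-45608 + (117/58 - 1*(-112/107))) = √(-45608 + (117/58 + 112/107)) = √(-45608 + 19015/6206) = √(-283024233/6206) = 3*I*√195160932222/6206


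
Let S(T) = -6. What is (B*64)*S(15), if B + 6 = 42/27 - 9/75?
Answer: 131456/75 ≈ 1752.7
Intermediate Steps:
B = -1027/225 (B = -6 + (42/27 - 9/75) = -6 + (42*(1/27) - 9*1/75) = -6 + (14/9 - 3/25) = -6 + 323/225 = -1027/225 ≈ -4.5644)
(B*64)*S(15) = -1027/225*64*(-6) = -65728/225*(-6) = 131456/75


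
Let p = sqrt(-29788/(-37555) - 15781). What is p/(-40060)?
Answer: -I*sqrt(22256056924185)/1504453300 ≈ -0.0031358*I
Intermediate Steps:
p = I*sqrt(22256056924185)/37555 (p = sqrt(-29788*(-1/37555) - 15781) = sqrt(29788/37555 - 15781) = sqrt(-592625667/37555) = I*sqrt(22256056924185)/37555 ≈ 125.62*I)
p/(-40060) = (I*sqrt(22256056924185)/37555)/(-40060) = (I*sqrt(22256056924185)/37555)*(-1/40060) = -I*sqrt(22256056924185)/1504453300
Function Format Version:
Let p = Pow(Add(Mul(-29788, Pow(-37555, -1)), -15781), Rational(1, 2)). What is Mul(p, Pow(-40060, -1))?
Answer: Mul(Rational(-1, 1504453300), I, Pow(22256056924185, Rational(1, 2))) ≈ Mul(-0.0031358, I)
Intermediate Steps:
p = Mul(Rational(1, 37555), I, Pow(22256056924185, Rational(1, 2))) (p = Pow(Add(Mul(-29788, Rational(-1, 37555)), -15781), Rational(1, 2)) = Pow(Add(Rational(29788, 37555), -15781), Rational(1, 2)) = Pow(Rational(-592625667, 37555), Rational(1, 2)) = Mul(Rational(1, 37555), I, Pow(22256056924185, Rational(1, 2))) ≈ Mul(125.62, I))
Mul(p, Pow(-40060, -1)) = Mul(Mul(Rational(1, 37555), I, Pow(22256056924185, Rational(1, 2))), Pow(-40060, -1)) = Mul(Mul(Rational(1, 37555), I, Pow(22256056924185, Rational(1, 2))), Rational(-1, 40060)) = Mul(Rational(-1, 1504453300), I, Pow(22256056924185, Rational(1, 2)))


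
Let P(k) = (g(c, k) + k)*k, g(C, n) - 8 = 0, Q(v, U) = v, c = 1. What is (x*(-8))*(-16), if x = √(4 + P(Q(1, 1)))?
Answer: 128*√13 ≈ 461.51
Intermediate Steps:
g(C, n) = 8 (g(C, n) = 8 + 0 = 8)
P(k) = k*(8 + k) (P(k) = (8 + k)*k = k*(8 + k))
x = √13 (x = √(4 + 1*(8 + 1)) = √(4 + 1*9) = √(4 + 9) = √13 ≈ 3.6056)
(x*(-8))*(-16) = (√13*(-8))*(-16) = -8*√13*(-16) = 128*√13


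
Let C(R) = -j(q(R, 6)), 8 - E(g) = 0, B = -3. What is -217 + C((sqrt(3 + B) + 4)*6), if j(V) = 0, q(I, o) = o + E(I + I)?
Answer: -217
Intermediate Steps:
E(g) = 8 (E(g) = 8 - 1*0 = 8 + 0 = 8)
q(I, o) = 8 + o (q(I, o) = o + 8 = 8 + o)
C(R) = 0 (C(R) = -1*0 = 0)
-217 + C((sqrt(3 + B) + 4)*6) = -217 + 0 = -217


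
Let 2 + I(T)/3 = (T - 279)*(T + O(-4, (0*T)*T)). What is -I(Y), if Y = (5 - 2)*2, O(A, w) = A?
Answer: 1644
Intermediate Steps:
Y = 6 (Y = 3*2 = 6)
I(T) = -6 + 3*(-279 + T)*(-4 + T) (I(T) = -6 + 3*((T - 279)*(T - 4)) = -6 + 3*((-279 + T)*(-4 + T)) = -6 + 3*(-279 + T)*(-4 + T))
-I(Y) = -(3342 - 849*6 + 3*6²) = -(3342 - 5094 + 3*36) = -(3342 - 5094 + 108) = -1*(-1644) = 1644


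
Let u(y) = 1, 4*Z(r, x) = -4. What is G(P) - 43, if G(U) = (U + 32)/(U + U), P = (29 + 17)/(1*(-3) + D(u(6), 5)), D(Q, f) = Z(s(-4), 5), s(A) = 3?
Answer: -2019/46 ≈ -43.891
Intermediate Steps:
Z(r, x) = -1 (Z(r, x) = (¼)*(-4) = -1)
D(Q, f) = -1
P = -23/2 (P = (29 + 17)/(1*(-3) - 1) = 46/(-3 - 1) = 46/(-4) = 46*(-¼) = -23/2 ≈ -11.500)
G(U) = (32 + U)/(2*U) (G(U) = (32 + U)/((2*U)) = (32 + U)*(1/(2*U)) = (32 + U)/(2*U))
G(P) - 43 = (32 - 23/2)/(2*(-23/2)) - 43 = (½)*(-2/23)*(41/2) - 43 = -41/46 - 43 = -2019/46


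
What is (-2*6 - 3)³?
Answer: -3375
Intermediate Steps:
(-2*6 - 3)³ = (-12 - 3)³ = (-15)³ = -3375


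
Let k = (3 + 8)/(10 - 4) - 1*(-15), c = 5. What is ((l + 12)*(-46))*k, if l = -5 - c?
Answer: -4646/3 ≈ -1548.7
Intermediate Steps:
k = 101/6 (k = 11/6 + 15 = 101/6 ≈ 16.833)
l = -10 (l = -5 - 1*5 = -5 - 5 = -10)
((l + 12)*(-46))*k = ((-10 + 12)*(-46))*(101/6) = (2*(-46))*(101/6) = -92*101/6 = -4646/3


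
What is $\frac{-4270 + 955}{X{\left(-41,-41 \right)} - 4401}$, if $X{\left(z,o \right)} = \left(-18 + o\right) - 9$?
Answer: $\frac{3315}{4469} \approx 0.74178$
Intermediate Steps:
$X{\left(z,o \right)} = -27 + o$
$\frac{-4270 + 955}{X{\left(-41,-41 \right)} - 4401} = \frac{-4270 + 955}{\left(-27 - 41\right) - 4401} = - \frac{3315}{-68 - 4401} = - \frac{3315}{-4469} = \left(-3315\right) \left(- \frac{1}{4469}\right) = \frac{3315}{4469}$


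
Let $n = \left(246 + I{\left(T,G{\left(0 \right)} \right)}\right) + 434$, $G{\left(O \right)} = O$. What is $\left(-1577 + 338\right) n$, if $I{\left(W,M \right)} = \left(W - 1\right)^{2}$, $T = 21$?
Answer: $-1338120$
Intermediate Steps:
$I{\left(W,M \right)} = \left(-1 + W\right)^{2}$
$n = 1080$ ($n = \left(246 + \left(-1 + 21\right)^{2}\right) + 434 = \left(246 + 20^{2}\right) + 434 = \left(246 + 400\right) + 434 = 646 + 434 = 1080$)
$\left(-1577 + 338\right) n = \left(-1577 + 338\right) 1080 = \left(-1239\right) 1080 = -1338120$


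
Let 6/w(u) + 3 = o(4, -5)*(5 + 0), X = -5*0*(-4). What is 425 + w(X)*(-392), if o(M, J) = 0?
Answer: 1209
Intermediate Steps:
X = 0 (X = 0*(-4) = 0)
w(u) = -2 (w(u) = 6/(-3 + 0*(5 + 0)) = 6/(-3 + 0*5) = 6/(-3 + 0) = 6/(-3) = 6*(-⅓) = -2)
425 + w(X)*(-392) = 425 - 2*(-392) = 425 + 784 = 1209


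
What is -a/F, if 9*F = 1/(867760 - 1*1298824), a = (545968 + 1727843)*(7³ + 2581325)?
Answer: 22773984399941218848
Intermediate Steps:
a = 5870225096748 (a = 2273811*(343 + 2581325) = 2273811*2581668 = 5870225096748)
F = -1/3879576 (F = 1/(9*(867760 - 1*1298824)) = 1/(9*(867760 - 1298824)) = (⅑)/(-431064) = (⅑)*(-1/431064) = -1/3879576 ≈ -2.5776e-7)
-a/F = -5870225096748/(-1/3879576) = -5870225096748*(-3879576) = -1*(-22773984399941218848) = 22773984399941218848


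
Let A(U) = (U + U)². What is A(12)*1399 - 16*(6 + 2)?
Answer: 805696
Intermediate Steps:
A(U) = 4*U² (A(U) = (2*U)² = 4*U²)
A(12)*1399 - 16*(6 + 2) = (4*12²)*1399 - 16*(6 + 2) = (4*144)*1399 - 16*8 = 576*1399 - 128 = 805824 - 128 = 805696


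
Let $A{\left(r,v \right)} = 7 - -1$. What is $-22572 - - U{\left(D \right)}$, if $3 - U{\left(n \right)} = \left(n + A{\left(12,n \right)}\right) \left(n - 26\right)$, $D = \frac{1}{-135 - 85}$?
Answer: $- \frac{1082276361}{48400} \approx -22361.0$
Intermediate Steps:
$D = - \frac{1}{220}$ ($D = \frac{1}{-220} = - \frac{1}{220} \approx -0.0045455$)
$A{\left(r,v \right)} = 8$ ($A{\left(r,v \right)} = 7 + 1 = 8$)
$U{\left(n \right)} = 3 - \left(-26 + n\right) \left(8 + n\right)$ ($U{\left(n \right)} = 3 - \left(n + 8\right) \left(n - 26\right) = 3 - \left(8 + n\right) \left(-26 + n\right) = 3 - \left(-26 + n\right) \left(8 + n\right)$)
$-22572 - - U{\left(D \right)} = -22572 - - (211 - \left(- \frac{1}{220}\right)^{2} + 18 \left(- \frac{1}{220}\right)) = -22572 - - (211 - \frac{1}{48400} - \frac{9}{110}) = -22572 - \left(-1\right) \frac{10208439}{48400} = -22572 - - \frac{10208439}{48400} = -22572 + \frac{10208439}{48400} = - \frac{1082276361}{48400}$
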